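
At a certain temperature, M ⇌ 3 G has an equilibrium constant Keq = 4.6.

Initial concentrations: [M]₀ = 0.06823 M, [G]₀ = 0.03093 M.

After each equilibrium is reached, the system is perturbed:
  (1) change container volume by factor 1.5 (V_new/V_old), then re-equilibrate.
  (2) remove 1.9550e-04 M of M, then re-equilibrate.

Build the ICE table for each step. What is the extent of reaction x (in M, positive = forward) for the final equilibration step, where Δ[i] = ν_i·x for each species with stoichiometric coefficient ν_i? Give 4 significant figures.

Q₀ = 4.3368e-04 vs Keq = 4.6 ⇒ Q<K, forward
Step 1:
                   M          G
  I          0.06823    0.03093
  C         -0.06566      0.197
  E         0.002573     0.2279
  solve Keq expr → x = 0.06566; check Q = 4.6
Then change container volume by factor 1.5 (V_new/V_old).
Step 2:
                   M          G
  I         0.001715     0.1519
  C       -9.1115e-04   0.002733
  E       8.0433e-04     0.1547
  solve Keq expr → x = 9.1115e-04; check Q = 4.6
Then remove 1.9550e-04 M of M.
Step 3:
                   M          G
  I       6.0883e-04     0.1547
  C       1.8679e-04 -5.6037e-04
  E       7.9562e-04     0.1541
  solve Keq expr → x = -1.8679e-04; check Q = 4.6

x = -1.8679e-04 M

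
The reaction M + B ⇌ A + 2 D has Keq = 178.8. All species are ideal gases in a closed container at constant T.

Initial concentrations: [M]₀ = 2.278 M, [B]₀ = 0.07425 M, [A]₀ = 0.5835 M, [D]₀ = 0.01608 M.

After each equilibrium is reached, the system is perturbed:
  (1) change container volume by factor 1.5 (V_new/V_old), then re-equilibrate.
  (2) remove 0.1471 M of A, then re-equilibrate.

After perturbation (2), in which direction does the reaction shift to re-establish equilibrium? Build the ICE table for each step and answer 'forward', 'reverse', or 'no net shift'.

Direction: forward

Q₀ = 8.9200e-04 vs Keq = 178.8 ⇒ Q<K, forward
Step 1:
                    M           B           A           D
  init          2.278     0.07425      0.5835     0.01608
  Δ           -0.0742     -0.0742      0.0742      0.1484
  eq            2.204  4.5162e-05      0.6577      0.1645
  solve Keq expr → x = 0.0742; check Q = 178.8
Then change container volume by factor 1.5 (V_new/V_old).
Step 2:
                    M           B           A           D
  init          1.469  3.0108e-05      0.4385      0.1097
  Δ       -1.0028e-05 -1.0028e-05  1.0028e-05  2.0056e-05
  eq            1.469  2.0080e-05      0.4385      0.1097
  solve Keq expr → x = 1.0028e-05; check Q = 178.8
Then remove 0.1471 M of A.
Step 3:
                    M           B           A           D
  init          1.469  2.0080e-05      0.2914      0.1097
  Δ       -6.7327e-06 -6.7327e-06  6.7327e-06  1.3465e-05
  eq            1.469  1.3347e-05      0.2914      0.1097
  solve Keq expr → x = 6.7327e-06; check Q = 178.8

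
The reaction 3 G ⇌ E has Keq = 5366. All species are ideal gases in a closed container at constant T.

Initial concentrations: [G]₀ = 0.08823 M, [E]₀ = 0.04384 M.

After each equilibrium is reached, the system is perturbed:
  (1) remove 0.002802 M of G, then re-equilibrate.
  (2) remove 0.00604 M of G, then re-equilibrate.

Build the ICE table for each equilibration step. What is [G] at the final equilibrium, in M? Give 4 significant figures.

[G]_eq = 0.0227 M

Q₀ = 63.83 vs Keq = 5366 ⇒ Q<K, forward
Step 1:
                  G         E
  Initial   0.08823   0.04384
  Change    -0.0652   0.02173
  Equil     0.02303   0.06557
  solve Keq expr → x = 0.02173; check Q = 5366
Then remove 0.002802 M of G.
Step 2:
                  G         E
  Initial   0.02023   0.06557
  Change   0.002696 -8.9876e-04
  Equil     0.02293   0.06467
  solve Keq expr → x = -8.9876e-04; check Q = 5366
Then remove 0.00604 M of G.
Step 3:
                  G         E
  Initial   0.01689   0.06467
  Change   0.005809 -0.001936
  Equil      0.0227   0.06274
  solve Keq expr → x = -0.001936; check Q = 5366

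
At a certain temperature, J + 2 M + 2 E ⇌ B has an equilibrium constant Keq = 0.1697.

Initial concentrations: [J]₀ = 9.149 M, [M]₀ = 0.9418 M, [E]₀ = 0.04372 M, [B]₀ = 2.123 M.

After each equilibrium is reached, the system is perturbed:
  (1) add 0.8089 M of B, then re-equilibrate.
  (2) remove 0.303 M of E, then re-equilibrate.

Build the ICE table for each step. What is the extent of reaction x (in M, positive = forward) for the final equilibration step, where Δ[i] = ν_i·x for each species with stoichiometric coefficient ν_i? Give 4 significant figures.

x = -0.1015 M

Q₀ = 136.9 vs Keq = 0.1697 ⇒ Q>K, reverse
Step 1:
                   J          M          E          B
  Initial      9.149     0.9418    0.04372      2.123
  Change      0.3154     0.6309     0.6309    -0.3154
  Equil        9.464      1.573     0.6746      1.808
  solve Keq expr → x = -0.3154; check Q = 0.1697
Then add 0.8089 M of B.
Step 2:
                   J          M          E          B
  Initial      9.464      1.573     0.6746      2.616
  Change     0.04328    0.08656    0.08656   -0.04328
  Equil        9.508      1.659     0.7611      2.573
  solve Keq expr → x = -0.04328; check Q = 0.1697
Then remove 0.303 M of E.
Step 3:
                   J          M          E          B
  Initial      9.508      1.659     0.4581      2.573
  Change      0.1015      0.203      0.203    -0.1015
  Equil        9.609      1.862     0.6611      2.472
  solve Keq expr → x = -0.1015; check Q = 0.1697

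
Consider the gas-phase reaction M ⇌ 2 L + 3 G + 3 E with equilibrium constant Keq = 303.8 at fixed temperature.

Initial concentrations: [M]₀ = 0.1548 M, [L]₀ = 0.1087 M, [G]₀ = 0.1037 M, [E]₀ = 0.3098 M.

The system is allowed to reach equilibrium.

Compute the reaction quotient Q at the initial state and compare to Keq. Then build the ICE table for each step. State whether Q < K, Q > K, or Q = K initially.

Q₀ = 2.5309e-06 vs Keq = 303.8 ⇒ Q<K, forward
Step 1:
                   M          L          G          E
  init        0.1548     0.1087     0.1037     0.3098
  Δ          -0.1548     0.3095     0.4643     0.4643
  eq      4.8914e-05     0.4182      0.568     0.7741
  solve Keq expr → x = 0.1548; check Q = 303.8

Q₀ = 2.5309e-06; Q < K (proceeds forward)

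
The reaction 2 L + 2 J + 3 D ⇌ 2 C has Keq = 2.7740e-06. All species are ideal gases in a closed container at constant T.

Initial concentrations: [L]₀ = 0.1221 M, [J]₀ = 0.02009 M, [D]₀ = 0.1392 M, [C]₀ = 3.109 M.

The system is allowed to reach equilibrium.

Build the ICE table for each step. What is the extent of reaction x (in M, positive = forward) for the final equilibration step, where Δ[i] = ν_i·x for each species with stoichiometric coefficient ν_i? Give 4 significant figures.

x = -1.48 M

Q₀ = 5.9557e+08 vs Keq = 2.7740e-06 ⇒ Q>K, reverse
Step 1:
                   L          J          D          C
  I           0.1221    0.02009     0.1392      3.109
  C            2.959      2.959      4.439     -2.959
  E            3.081      2.979      4.578     0.1498
  solve Keq expr → x = -1.48; check Q = 2.7740e-06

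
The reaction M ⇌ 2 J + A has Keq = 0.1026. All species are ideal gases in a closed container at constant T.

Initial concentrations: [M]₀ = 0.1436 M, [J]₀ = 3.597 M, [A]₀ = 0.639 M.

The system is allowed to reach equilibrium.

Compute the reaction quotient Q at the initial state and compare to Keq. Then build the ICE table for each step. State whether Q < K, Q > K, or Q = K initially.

Q₀ = 57.57 vs Keq = 0.1026 ⇒ Q>K, reverse
Step 1:
                   M          J          A
  init        0.1436      3.597      0.639
  Δ           0.6247     -1.249    -0.6247
  eq          0.7683      2.348     0.0143
  solve Keq expr → x = -0.6247; check Q = 0.1026

Q₀ = 57.57; Q > K (proceeds reverse)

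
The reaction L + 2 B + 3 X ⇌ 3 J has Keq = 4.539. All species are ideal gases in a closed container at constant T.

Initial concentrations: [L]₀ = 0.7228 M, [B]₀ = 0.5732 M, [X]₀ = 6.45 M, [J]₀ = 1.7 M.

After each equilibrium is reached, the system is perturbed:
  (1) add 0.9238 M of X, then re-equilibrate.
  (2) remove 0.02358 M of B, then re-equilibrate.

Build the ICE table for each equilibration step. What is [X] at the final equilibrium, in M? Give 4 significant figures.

[X]_eq = 6.748 M

Q₀ = 0.0771 vs Keq = 4.539 ⇒ Q<K, forward
Step 1:
                    L           B           X           J
  init         0.7228      0.5732        6.45         1.7
  Δ           -0.2051     -0.4101     -0.6152      0.6152
  eq           0.5177      0.1631       5.835       2.315
  solve Keq expr → x = 0.2051; check Q = 4.539
Then add 0.9238 M of X.
Step 2:
                    L           B           X           J
  init         0.5177      0.1631       6.759       2.315
  Δ          -0.01302    -0.02603    -0.03905     0.03905
  eq           0.5047       0.137        6.72       2.354
  solve Keq expr → x = 0.01302; check Q = 4.539
Then remove 0.02358 M of B.
Step 3:
                    L           B           X           J
  init         0.5047      0.1134        6.72       2.354
  Δ          0.009503     0.01901     0.02851    -0.02851
  eq           0.5142      0.1324       6.748       2.326
  solve Keq expr → x = -0.009503; check Q = 4.539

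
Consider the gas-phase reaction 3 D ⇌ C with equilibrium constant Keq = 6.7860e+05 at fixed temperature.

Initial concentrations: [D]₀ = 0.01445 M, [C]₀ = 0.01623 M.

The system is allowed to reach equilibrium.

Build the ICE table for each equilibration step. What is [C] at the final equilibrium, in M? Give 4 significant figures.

Q₀ = 5379 vs Keq = 6.7860e+05 ⇒ Q<K, forward
Step 1:
                  D         C
  Initial   0.01445   0.01623
  Change   -0.01136  0.003787
  Equil     0.00309   0.02002
  solve Keq expr → x = 0.003787; check Q = 6.7860e+05

[C]_eq = 0.02002 M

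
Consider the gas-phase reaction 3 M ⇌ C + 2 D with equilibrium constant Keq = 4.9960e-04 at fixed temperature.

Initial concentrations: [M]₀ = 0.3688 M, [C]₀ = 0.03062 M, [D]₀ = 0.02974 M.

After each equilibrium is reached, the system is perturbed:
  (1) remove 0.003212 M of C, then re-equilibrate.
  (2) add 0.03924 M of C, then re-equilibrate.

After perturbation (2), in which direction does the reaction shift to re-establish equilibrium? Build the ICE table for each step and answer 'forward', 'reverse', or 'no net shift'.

Direction: reverse

Q₀ = 5.3990e-04 vs Keq = 4.9960e-04 ⇒ Q>K, reverse
Step 1:
                   M          C          D
  Initial     0.3688    0.03062    0.02974
  Change    0.001202 -4.0075e-04 -8.0150e-04
  Equil         0.37    0.03022    0.02894
  solve Keq expr → x = -4.0075e-04; check Q = 4.9960e-04
Then remove 0.003212 M of C.
Step 2:
                   M          C          D
  Initial       0.37    0.02701    0.02894
  Change   -0.001715 5.7163e-04   0.001143
  Equil       0.3683    0.02758    0.03008
  solve Keq expr → x = 5.7163e-04; check Q = 4.9960e-04
Then add 0.03924 M of C.
Step 3:
                   M          C          D
  Initial     0.3683    0.06682    0.03008
  Change     0.01345  -0.004483  -0.008967
  Equil       0.3817    0.06234    0.02111
  solve Keq expr → x = -0.004483; check Q = 4.9960e-04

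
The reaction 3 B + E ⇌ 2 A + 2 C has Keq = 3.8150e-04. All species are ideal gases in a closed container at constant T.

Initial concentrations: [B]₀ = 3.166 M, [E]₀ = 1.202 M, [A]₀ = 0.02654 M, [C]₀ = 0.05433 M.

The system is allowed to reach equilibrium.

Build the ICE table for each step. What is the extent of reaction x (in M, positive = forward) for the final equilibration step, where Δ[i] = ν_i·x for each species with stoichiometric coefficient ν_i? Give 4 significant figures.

Q₀ = 5.4506e-08 vs Keq = 3.8150e-04 ⇒ Q<K, forward
Step 1:
                    B           E           A           C
  Initial       3.166       1.202     0.02654     0.05433
  Change      -0.3974     -0.1325      0.2649      0.2649
  Equil         2.769        1.07      0.2915      0.3193
  solve Keq expr → x = 0.1325; check Q = 3.8150e-04

x = 0.1325 M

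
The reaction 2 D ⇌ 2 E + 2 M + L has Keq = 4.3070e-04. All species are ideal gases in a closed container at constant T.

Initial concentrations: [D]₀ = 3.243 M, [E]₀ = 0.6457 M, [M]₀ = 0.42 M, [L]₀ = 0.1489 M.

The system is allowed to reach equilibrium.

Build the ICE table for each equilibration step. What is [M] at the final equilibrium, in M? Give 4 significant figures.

Q₀ = 0.001041 vs Keq = 4.3070e-04 ⇒ Q>K, reverse
Step 1:
                    D           E           M           L
  init          3.243      0.6457        0.42      0.1489
  Δ           0.06844    -0.06844    -0.06844    -0.03422
  eq            3.311      0.5773      0.3516      0.1147
  solve Keq expr → x = -0.03422; check Q = 4.3070e-04

[M]_eq = 0.3516 M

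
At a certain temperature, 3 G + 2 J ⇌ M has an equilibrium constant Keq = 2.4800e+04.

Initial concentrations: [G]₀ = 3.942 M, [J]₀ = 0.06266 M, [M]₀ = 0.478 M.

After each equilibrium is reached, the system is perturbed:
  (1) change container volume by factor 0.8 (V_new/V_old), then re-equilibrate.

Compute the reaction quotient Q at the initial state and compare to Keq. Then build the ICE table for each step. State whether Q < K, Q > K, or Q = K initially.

Q₀ = 1.987 vs Keq = 2.4800e+04 ⇒ Q<K, forward
Step 1:
                  G         J         M
  init        3.942   0.06266     0.478
  Δ        -0.09309  -0.06206   0.03103
  eq          3.849 5.9998e-04     0.509
  solve Keq expr → x = 0.03103; check Q = 2.4800e+04
Then change container volume by factor 0.8 (V_new/V_old).
Step 2:
                  G         J         M
  init        4.811 7.4998e-04    0.6363
  Δ       -4.0482e-04 -2.6988e-04 1.3494e-04
  eq          4.811 4.8010e-04    0.6364
  solve Keq expr → x = 1.3494e-04; check Q = 2.4800e+04

Q₀ = 1.987; Q < K (proceeds forward)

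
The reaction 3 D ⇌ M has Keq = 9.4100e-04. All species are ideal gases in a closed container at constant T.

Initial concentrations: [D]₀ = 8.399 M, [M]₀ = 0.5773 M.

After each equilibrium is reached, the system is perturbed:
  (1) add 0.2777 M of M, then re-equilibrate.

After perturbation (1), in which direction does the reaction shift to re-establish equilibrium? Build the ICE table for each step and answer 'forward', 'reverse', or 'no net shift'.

Direction: reverse

Q₀ = 9.7436e-04 vs Keq = 9.4100e-04 ⇒ Q>K, reverse
Step 1:
                   D          M
  init         8.399     0.5773
  Δ          0.03706   -0.01235
  eq           8.436     0.5649
  solve Keq expr → x = -0.01235; check Q = 9.4100e-04
Then add 0.2777 M of M.
Step 2:
                   D          M
  init         8.436     0.8426
  Δ           0.5081    -0.1694
  eq           8.944     0.6733
  solve Keq expr → x = -0.1694; check Q = 9.4100e-04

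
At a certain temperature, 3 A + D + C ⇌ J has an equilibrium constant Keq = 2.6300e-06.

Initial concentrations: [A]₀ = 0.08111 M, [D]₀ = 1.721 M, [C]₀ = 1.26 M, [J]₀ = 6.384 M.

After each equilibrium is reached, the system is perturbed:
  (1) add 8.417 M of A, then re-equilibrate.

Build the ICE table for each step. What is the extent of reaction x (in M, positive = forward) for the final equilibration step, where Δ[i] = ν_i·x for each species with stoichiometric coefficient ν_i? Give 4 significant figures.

Q₀ = 5517 vs Keq = 2.6300e-06 ⇒ Q>K, reverse
Step 1:
                    A           D           C           J
  init        0.08111       1.721        1.26       6.384
  Δ             17.09       5.697       5.697      -5.697
  eq            17.17       7.418       6.957      0.6872
  solve Keq expr → x = -5.697; check Q = 2.6300e-06
Then add 8.417 M of A.
Step 2:
                    A           D           C           J
  init          25.59       7.418       6.957      0.6872
  Δ            -2.169     -0.7229     -0.7229      0.7229
  eq            23.42       6.695       6.234        1.41
  solve Keq expr → x = 0.7229; check Q = 2.6300e-06

x = 0.7229 M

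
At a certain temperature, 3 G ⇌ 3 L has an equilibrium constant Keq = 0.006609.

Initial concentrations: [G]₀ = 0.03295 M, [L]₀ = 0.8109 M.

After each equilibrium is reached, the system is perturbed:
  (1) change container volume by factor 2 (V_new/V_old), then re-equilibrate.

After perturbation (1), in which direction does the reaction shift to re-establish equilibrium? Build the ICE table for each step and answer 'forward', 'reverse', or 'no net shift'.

Direction: no net shift

Q₀ = 1.4905e+04 vs Keq = 0.006609 ⇒ Q>K, reverse
Step 1:
                   G          L
  init       0.03295     0.8109
  Δ           0.6776    -0.6776
  eq          0.7105     0.1333
  solve Keq expr → x = -0.2259; check Q = 0.006609
Then change container volume by factor 2 (V_new/V_old).
Step 2:
                   G          L
  init        0.3553    0.06667
  Δ                0          0
  eq          0.3553    0.06667
  solve Keq expr → x = 0; check Q = 0.006609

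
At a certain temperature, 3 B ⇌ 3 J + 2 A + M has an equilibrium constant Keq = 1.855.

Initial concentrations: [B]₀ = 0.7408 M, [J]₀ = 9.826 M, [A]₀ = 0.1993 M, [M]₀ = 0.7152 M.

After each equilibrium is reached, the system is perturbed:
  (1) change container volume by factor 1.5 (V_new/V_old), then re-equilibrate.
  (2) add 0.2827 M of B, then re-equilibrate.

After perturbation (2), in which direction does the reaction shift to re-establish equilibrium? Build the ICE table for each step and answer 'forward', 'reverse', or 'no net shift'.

Direction: forward

Q₀ = 66.29 vs Keq = 1.855 ⇒ Q>K, reverse
Step 1:
                   B          J          A          M
  I           0.7408      9.826     0.1993     0.7152
  C           0.2185    -0.2185    -0.1457   -0.07284
  E           0.9593      9.607    0.05362     0.6424
  solve Keq expr → x = -0.07284; check Q = 1.855
Then change container volume by factor 1.5 (V_new/V_old).
Step 2:
                   B          J          A          M
  I           0.6395      6.405    0.03575     0.4282
  C         -0.03498    0.03498    0.02332    0.01166
  E           0.6046       6.44    0.05907     0.4399
  solve Keq expr → x = 0.01166; check Q = 1.855
Then add 0.2827 M of B.
Step 3:
                   B          J          A          M
  I           0.8873       6.44    0.05907     0.4399
  C         -0.05113    0.05113    0.03408    0.01704
  E           0.8361      6.491    0.09315     0.4569
  solve Keq expr → x = 0.01704; check Q = 1.855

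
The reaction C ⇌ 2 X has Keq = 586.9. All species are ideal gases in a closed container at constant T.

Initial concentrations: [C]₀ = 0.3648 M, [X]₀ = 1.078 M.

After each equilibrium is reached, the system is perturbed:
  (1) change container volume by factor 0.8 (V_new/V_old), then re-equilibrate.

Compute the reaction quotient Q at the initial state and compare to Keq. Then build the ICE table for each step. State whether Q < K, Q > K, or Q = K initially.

Q₀ = 3.186; Q < K (proceeds forward)

Q₀ = 3.186 vs Keq = 586.9 ⇒ Q<K, forward
Step 1:
                  C         X
  I          0.3648     1.078
  C         -0.3593    0.7186
  E          0.0055     1.797
  solve Keq expr → x = 0.3593; check Q = 586.9
Then change container volume by factor 0.8 (V_new/V_old).
Step 2:
                  C         X
  I        0.006875     2.246
  C        0.001693 -0.003386
  E        0.008567     2.242
  solve Keq expr → x = -0.001693; check Q = 586.9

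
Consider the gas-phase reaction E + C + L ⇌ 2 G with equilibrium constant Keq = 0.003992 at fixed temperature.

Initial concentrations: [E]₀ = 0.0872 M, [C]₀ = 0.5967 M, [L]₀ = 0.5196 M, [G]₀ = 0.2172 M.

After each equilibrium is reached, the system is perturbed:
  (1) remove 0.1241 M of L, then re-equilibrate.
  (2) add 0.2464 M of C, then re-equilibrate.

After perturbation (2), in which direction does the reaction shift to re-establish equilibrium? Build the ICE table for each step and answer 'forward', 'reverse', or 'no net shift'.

Direction: forward

Q₀ = 1.745 vs Keq = 0.003992 ⇒ Q>K, reverse
Step 1:
                   E          C          L          G
  Initial     0.0872     0.5967     0.5196     0.2172
  Change     0.09963    0.09963    0.09963    -0.1993
  Equil       0.1868     0.6963     0.6192    0.01793
  solve Keq expr → x = -0.09963; check Q = 0.003992
Then remove 0.1241 M of L.
Step 2:
                   E          C          L          G
  Initial     0.1868     0.6963     0.4951    0.01793
  Change  9.1632e-04 9.1632e-04 9.1632e-04  -0.001833
  Equil       0.1877     0.6972      0.496     0.0161
  solve Keq expr → x = -9.1632e-04; check Q = 0.003992
Then add 0.2464 M of C.
Step 3:
                   E          C          L          G
  Initial     0.1877     0.9436      0.496     0.0161
  Change   -0.001265  -0.001265  -0.001265   0.002531
  Equil       0.1865     0.9424     0.4948    0.01863
  solve Keq expr → x = 0.001265; check Q = 0.003992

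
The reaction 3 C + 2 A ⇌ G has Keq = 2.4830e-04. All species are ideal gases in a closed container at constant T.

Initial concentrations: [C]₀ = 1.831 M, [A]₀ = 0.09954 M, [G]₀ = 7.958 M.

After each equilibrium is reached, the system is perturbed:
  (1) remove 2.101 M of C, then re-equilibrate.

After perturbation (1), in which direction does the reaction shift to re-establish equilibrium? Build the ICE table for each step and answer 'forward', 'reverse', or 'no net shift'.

Direction: reverse

Q₀ = 130.8 vs Keq = 2.4830e-04 ⇒ Q>K, reverse
Step 1:
                    C           A           G
  Initial       1.831     0.09954       7.958
  Change        7.562       5.041      -2.521
  Equil         9.393       5.141       5.437
  solve Keq expr → x = -2.521; check Q = 2.4830e-04
Then remove 2.101 M of C.
Step 2:
                    C           A           G
  Initial       7.292       5.141       5.437
  Change        1.102      0.7349     -0.3675
  Equil         8.394       5.876        5.07
  solve Keq expr → x = -0.3675; check Q = 2.4830e-04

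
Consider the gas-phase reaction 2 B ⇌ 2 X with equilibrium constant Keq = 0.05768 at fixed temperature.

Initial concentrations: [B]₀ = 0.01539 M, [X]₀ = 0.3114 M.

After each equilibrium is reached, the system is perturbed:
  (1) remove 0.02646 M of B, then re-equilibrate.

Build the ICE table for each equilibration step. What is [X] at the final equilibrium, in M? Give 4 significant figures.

Q₀ = 409.4 vs Keq = 0.05768 ⇒ Q>K, reverse
Step 1:
                    B           X
  I           0.01539      0.3114
  C            0.2481     -0.2481
  E            0.2635     0.06329
  solve Keq expr → x = -0.1241; check Q = 0.05768
Then remove 0.02646 M of B.
Step 2:
                    B           X
  I             0.237     0.06329
  C          0.005124   -0.005124
  E            0.2422     0.05816
  solve Keq expr → x = -0.002562; check Q = 0.05768

[X]_eq = 0.05816 M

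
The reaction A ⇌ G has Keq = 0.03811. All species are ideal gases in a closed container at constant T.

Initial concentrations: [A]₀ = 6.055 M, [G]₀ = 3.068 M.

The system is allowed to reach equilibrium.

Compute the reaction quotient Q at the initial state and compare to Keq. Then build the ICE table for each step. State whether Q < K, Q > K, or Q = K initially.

Q₀ = 0.5067 vs Keq = 0.03811 ⇒ Q>K, reverse
Step 1:
                  A         G
  init        6.055     3.068
  Δ           2.733    -2.733
  eq          8.788    0.3349
  solve Keq expr → x = -2.733; check Q = 0.03811

Q₀ = 0.5067; Q > K (proceeds reverse)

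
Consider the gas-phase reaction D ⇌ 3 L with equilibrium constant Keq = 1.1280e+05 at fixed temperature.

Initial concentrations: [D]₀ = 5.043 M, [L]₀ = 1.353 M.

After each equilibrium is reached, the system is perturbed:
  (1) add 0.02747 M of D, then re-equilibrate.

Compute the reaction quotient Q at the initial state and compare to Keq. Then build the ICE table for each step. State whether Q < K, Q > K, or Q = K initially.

Q₀ = 0.4911; Q < K (proceeds forward)

Q₀ = 0.4911 vs Keq = 1.1280e+05 ⇒ Q<K, forward
Step 1:
                    D           L
  init          5.043       1.353
  Δ            -5.004       15.01
  eq          0.03886       16.37
  solve Keq expr → x = 5.004; check Q = 1.1280e+05
Then add 0.02747 M of D.
Step 2:
                    D           L
  init        0.06633       16.37
  Δ          -0.02689     0.08068
  eq          0.03943       16.45
  solve Keq expr → x = 0.02689; check Q = 1.1280e+05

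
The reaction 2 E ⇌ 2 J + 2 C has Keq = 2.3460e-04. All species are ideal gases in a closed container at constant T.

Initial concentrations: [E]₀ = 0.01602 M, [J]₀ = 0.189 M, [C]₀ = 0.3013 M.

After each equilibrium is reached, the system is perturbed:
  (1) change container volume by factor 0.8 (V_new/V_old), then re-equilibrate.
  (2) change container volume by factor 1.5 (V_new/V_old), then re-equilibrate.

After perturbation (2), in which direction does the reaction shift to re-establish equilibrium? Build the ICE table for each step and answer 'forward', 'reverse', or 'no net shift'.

Q₀ = 12.64 vs Keq = 2.3460e-04 ⇒ Q>K, reverse
Step 1:
                  E         J         C
  I         0.01602     0.189    0.3013
  C          0.1679   -0.1679   -0.1679
  E          0.1839   0.02111    0.1334
  solve Keq expr → x = -0.08394; check Q = 2.3460e-04
Then change container volume by factor 0.8 (V_new/V_old).
Step 2:
                  E         J         C
  I          0.2299   0.02639    0.1668
  C        0.004312 -0.004312 -0.004312
  E          0.2342   0.02208    0.1625
  solve Keq expr → x = -0.002156; check Q = 2.3460e-04
Then change container volume by factor 1.5 (V_new/V_old).
Step 3:
                  E         J         C
  I          0.1561   0.01472    0.1083
  C        -0.00554   0.00554   0.00554
  E          0.1506   0.02026    0.1138
  solve Keq expr → x = 0.00277; check Q = 2.3460e-04

Direction: forward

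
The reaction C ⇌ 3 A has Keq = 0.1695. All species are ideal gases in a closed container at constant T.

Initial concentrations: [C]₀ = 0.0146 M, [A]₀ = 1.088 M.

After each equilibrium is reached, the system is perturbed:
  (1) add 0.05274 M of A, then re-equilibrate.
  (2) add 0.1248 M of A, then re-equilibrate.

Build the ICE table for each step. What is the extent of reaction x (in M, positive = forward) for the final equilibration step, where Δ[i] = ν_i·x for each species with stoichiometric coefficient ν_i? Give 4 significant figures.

x = -0.03651 M

Q₀ = 88.21 vs Keq = 0.1695 ⇒ Q>K, reverse
Step 1:
                    C           A
  Initial      0.0146       1.088
  Change        0.245      -0.735
  Equil        0.2596       0.353
  solve Keq expr → x = -0.245; check Q = 0.1695
Then add 0.05274 M of A.
Step 2:
                    C           A
  Initial      0.2596      0.4058
  Change      0.01531    -0.04593
  Equil        0.2749      0.3598
  solve Keq expr → x = -0.01531; check Q = 0.1695
Then add 0.1248 M of A.
Step 3:
                    C           A
  Initial      0.2749      0.4846
  Change      0.03651     -0.1095
  Equil        0.3114      0.3751
  solve Keq expr → x = -0.03651; check Q = 0.1695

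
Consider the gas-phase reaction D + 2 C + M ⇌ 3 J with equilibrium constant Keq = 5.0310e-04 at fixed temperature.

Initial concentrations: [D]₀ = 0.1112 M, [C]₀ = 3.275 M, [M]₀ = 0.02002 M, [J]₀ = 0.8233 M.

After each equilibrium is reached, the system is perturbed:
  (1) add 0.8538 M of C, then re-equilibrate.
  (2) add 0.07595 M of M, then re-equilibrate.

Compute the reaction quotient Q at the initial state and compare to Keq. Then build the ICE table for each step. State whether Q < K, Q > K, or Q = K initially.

Q₀ = 23.37 vs Keq = 5.0310e-04 ⇒ Q>K, reverse
Step 1:
                   D          C          M          J
  init        0.1112      3.275    0.02002     0.8233
  Δ           0.2452     0.4904     0.2452    -0.7356
  eq          0.3564      3.765     0.2652    0.08769
  solve Keq expr → x = -0.2452; check Q = 5.0310e-04
Then add 0.8538 M of C.
Step 2:
                   D          C          M          J
  init        0.3564      4.619     0.2652    0.08769
  Δ        -0.003939  -0.007878  -0.003939    0.01182
  eq          0.3525      4.611     0.2613    0.09951
  solve Keq expr → x = 0.003939; check Q = 5.0310e-04
Then add 0.07595 M of M.
Step 3:
                   D          C          M          J
  init        0.3525      4.611     0.3372    0.09951
  Δ        -0.002726  -0.005451  -0.002726   0.008177
  eq          0.3497      4.606     0.3345     0.1077
  solve Keq expr → x = 0.002726; check Q = 5.0310e-04

Q₀ = 23.37; Q > K (proceeds reverse)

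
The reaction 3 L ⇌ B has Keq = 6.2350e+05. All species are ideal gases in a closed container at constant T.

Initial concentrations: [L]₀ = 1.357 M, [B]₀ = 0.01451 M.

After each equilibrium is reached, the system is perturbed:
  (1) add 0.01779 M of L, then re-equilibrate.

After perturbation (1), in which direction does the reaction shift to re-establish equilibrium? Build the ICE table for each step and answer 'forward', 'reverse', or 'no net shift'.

Q₀ = 0.005807 vs Keq = 6.2350e+05 ⇒ Q<K, forward
Step 1:
                   L          B
  I            1.357    0.01451
  C           -1.348     0.4493
  E         0.009061     0.4638
  solve Keq expr → x = 0.4493; check Q = 6.2350e+05
Then add 0.01779 M of L.
Step 2:
                   L          B
  I          0.02685     0.4638
  C         -0.01775   0.005917
  E         0.009099     0.4697
  solve Keq expr → x = 0.005917; check Q = 6.2350e+05

Direction: forward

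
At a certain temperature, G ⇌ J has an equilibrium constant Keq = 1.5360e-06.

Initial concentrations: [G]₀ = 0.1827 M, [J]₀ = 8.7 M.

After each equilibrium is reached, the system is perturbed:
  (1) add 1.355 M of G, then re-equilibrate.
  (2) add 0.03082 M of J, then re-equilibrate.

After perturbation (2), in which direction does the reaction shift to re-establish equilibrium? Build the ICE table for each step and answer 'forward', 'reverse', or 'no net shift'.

Direction: reverse

Q₀ = 47.62 vs Keq = 1.5360e-06 ⇒ Q>K, reverse
Step 1:
                    G           J
  I            0.1827         8.7
  C               8.7        -8.7
  E             8.883  1.3644e-05
  solve Keq expr → x = -8.7; check Q = 1.5360e-06
Then add 1.355 M of G.
Step 2:
                    G           J
  I             10.24  1.3644e-05
  C       -2.0813e-06  2.0813e-06
  E             10.24  1.5725e-05
  solve Keq expr → x = 2.0813e-06; check Q = 1.5360e-06
Then add 0.03082 M of J.
Step 3:
                    G           J
  I             10.24     0.03084
  C           0.03082    -0.03082
  E             10.27  1.5772e-05
  solve Keq expr → x = -0.03082; check Q = 1.5360e-06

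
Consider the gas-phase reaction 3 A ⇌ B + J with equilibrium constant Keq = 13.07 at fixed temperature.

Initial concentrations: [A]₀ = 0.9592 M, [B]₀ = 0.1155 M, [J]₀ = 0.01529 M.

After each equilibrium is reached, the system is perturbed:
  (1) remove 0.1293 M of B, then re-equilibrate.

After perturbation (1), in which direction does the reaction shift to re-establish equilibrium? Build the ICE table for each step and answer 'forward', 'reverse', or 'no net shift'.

Direction: forward

Q₀ = 0.002001 vs Keq = 13.07 ⇒ Q<K, forward
Step 1:
                  A         B         J
  I          0.9592    0.1155   0.01529
  C         -0.7624    0.2541    0.2541
  E          0.1968    0.3696    0.2694
  solve Keq expr → x = 0.2541; check Q = 13.07
Then remove 0.1293 M of B.
Step 2:
                  A         B         J
  I          0.1968    0.2403    0.2694
  C        -0.02291  0.007635  0.007635
  E          0.1739     0.248    0.2771
  solve Keq expr → x = 0.007635; check Q = 13.07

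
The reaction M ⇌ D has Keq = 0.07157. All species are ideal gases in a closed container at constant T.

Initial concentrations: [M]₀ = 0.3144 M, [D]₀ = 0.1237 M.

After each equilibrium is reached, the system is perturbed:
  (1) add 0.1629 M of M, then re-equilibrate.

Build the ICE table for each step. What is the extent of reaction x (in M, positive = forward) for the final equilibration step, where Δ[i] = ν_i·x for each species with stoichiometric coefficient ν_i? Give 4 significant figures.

x = 0.01088 M

Q₀ = 0.3934 vs Keq = 0.07157 ⇒ Q>K, reverse
Step 1:
                  M         D
  init       0.3144    0.1237
  Δ         0.09444  -0.09444
  eq         0.4088   0.02926
  solve Keq expr → x = -0.09444; check Q = 0.07157
Then add 0.1629 M of M.
Step 2:
                  M         D
  init       0.5717   0.02926
  Δ        -0.01088   0.01088
  eq         0.5609   0.04014
  solve Keq expr → x = 0.01088; check Q = 0.07157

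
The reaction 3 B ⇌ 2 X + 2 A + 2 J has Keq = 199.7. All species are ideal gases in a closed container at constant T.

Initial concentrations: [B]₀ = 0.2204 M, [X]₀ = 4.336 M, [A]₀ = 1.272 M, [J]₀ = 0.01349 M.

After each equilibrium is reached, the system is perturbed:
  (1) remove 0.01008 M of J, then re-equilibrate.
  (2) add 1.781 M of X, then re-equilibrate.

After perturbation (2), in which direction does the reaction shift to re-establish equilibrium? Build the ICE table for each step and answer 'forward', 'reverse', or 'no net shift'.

Q₀ = 0.5171 vs Keq = 199.7 ⇒ Q<K, forward
Step 1:
                  B         X         A         J
  I          0.2204     4.336     1.272   0.01349
  C         -0.1103   0.07353   0.07353   0.07353
  E          0.1101      4.41     1.346   0.08702
  solve Keq expr → x = 0.03676; check Q = 199.7
Then remove 0.01008 M of J.
Step 2:
                  B         X         A         J
  I          0.1101      4.41     1.346   0.07694
  C       -0.005334  0.003556  0.003556  0.003556
  E          0.1048     4.413     1.349    0.0805
  solve Keq expr → x = 0.001778; check Q = 199.7
Then add 1.781 M of X.
Step 3:
                  B         X         A         J
  I          0.1048     6.194     1.349    0.0805
  C         0.01485   -0.0099   -0.0099   -0.0099
  E          0.1196     6.184     1.339    0.0706
  solve Keq expr → x = -0.00495; check Q = 199.7

Direction: reverse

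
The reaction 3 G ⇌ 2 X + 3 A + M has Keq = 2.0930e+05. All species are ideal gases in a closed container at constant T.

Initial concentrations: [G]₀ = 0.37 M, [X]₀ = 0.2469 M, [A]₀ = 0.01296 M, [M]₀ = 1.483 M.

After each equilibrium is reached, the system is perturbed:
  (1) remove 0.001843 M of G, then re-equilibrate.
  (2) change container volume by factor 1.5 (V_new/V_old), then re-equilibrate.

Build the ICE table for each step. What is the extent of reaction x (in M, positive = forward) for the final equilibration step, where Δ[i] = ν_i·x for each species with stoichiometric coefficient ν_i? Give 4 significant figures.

x = 3.3765e-04 M

Q₀ = 3.8850e-06 vs Keq = 2.0930e+05 ⇒ Q<K, forward
Step 1:
                    G           X           A           M
  init           0.37      0.2469     0.01296       1.483
  Δ           -0.3654      0.2436      0.3654      0.1218
  eq          0.00464      0.4905      0.3783       1.605
  solve Keq expr → x = 0.1218; check Q = 2.0930e+05
Then remove 0.001843 M of G.
Step 2:
                    G           X           A           M
  init       0.002797      0.4905      0.3783       1.605
  Δ          0.001813   -0.001208   -0.001813 -6.0420e-04
  eq         0.004609      0.4893      0.3765       1.604
  solve Keq expr → x = -6.0420e-04; check Q = 2.0930e+05
Then change container volume by factor 1.5 (V_new/V_old).
Step 3:
                    G           X           A           M
  init       0.003073      0.3262       0.251       1.069
  Δ         -0.001013  6.7531e-04    0.001013  3.3765e-04
  eq          0.00206      0.3269       0.252        1.07
  solve Keq expr → x = 3.3765e-04; check Q = 2.0930e+05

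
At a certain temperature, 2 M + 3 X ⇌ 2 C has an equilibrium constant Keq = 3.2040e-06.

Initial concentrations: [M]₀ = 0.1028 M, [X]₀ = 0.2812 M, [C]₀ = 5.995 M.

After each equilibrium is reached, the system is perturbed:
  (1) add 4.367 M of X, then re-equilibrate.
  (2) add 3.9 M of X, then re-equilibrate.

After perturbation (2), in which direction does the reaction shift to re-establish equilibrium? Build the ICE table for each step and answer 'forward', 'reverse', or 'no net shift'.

Direction: forward

Q₀ = 1.5295e+05 vs Keq = 3.2040e-06 ⇒ Q>K, reverse
Step 1:
                   M          X          C
  Initial     0.1028     0.2812      5.995
  Change        5.72       8.58      -5.72
  Equil        5.823      8.861     0.2749
  solve Keq expr → x = -2.86; check Q = 3.2040e-06
Then add 4.367 M of X.
Step 2:
                   M          X          C
  Initial      5.823      13.23     0.2749
  Change     -0.1939    -0.2909     0.1939
  Equil        5.629      12.94     0.4689
  solve Keq expr → x = 0.09696; check Q = 3.2040e-06
Then add 3.9 M of X.
Step 3:
                   M          X          C
  Initial      5.629      16.84     0.4689
  Change     -0.1873     -0.281     0.1873
  Equil        5.442      16.56     0.6562
  solve Keq expr → x = 0.09366; check Q = 3.2040e-06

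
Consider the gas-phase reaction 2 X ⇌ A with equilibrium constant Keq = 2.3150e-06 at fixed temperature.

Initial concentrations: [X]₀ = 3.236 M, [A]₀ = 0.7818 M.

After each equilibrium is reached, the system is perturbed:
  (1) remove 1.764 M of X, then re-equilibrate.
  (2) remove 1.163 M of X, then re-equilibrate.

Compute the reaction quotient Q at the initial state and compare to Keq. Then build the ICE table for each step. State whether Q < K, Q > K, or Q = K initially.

Q₀ = 0.07466 vs Keq = 2.3150e-06 ⇒ Q>K, reverse
Step 1:
                  X         A
  Initial     3.236    0.7818
  Change      1.563   -0.7817
  Equil       4.799 5.3326e-05
  solve Keq expr → x = -0.7817; check Q = 2.3150e-06
Then remove 1.764 M of X.
Step 2:
                  X         A
  Initial     3.035 5.3326e-05
  Change  6.3989e-05 -3.1995e-05
  Equil       3.036 2.1332e-05
  solve Keq expr → x = -3.1995e-05; check Q = 2.3150e-06
Then remove 1.163 M of X.
Step 3:
                  X         A
  Initial     1.873 2.1332e-05
  Change  2.6428e-05 -1.3214e-05
  Equil       1.873 8.1177e-06
  solve Keq expr → x = -1.3214e-05; check Q = 2.3150e-06

Q₀ = 0.07466; Q > K (proceeds reverse)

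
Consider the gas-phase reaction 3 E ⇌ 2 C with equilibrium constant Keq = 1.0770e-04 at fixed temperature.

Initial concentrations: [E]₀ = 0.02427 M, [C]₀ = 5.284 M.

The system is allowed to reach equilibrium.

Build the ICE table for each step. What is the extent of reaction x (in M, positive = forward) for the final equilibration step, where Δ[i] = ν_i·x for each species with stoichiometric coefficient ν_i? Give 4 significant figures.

x = -2.533 M

Q₀ = 1.9531e+06 vs Keq = 1.0770e-04 ⇒ Q>K, reverse
Step 1:
                    E           C
  init        0.02427       5.284
  Δ             7.598      -5.066
  eq            7.623      0.2184
  solve Keq expr → x = -2.533; check Q = 1.0770e-04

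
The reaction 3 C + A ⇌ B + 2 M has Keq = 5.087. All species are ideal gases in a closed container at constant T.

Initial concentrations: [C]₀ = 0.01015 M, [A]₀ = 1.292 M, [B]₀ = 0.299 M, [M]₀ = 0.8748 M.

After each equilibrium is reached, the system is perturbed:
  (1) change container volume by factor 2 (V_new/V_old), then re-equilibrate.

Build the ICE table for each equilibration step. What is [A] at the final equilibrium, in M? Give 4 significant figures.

Q₀ = 1.6937e+05 vs Keq = 5.087 ⇒ Q>K, reverse
Step 1:
                    C           A           B           M
  init        0.01015       1.292       0.299      0.8748
  Δ            0.2415     0.08051    -0.08051      -0.161
  eq           0.2517       1.373      0.2185      0.7138
  solve Keq expr → x = -0.08051; check Q = 5.087
Then change container volume by factor 2 (V_new/V_old).
Step 2:
                    C           A           B           M
  init         0.1258      0.6863      0.1092      0.3569
  Δ           0.02364    0.007881   -0.007881    -0.01576
  eq           0.1495      0.6941      0.1014      0.3411
  solve Keq expr → x = -0.007881; check Q = 5.087

[A]_eq = 0.6941 M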